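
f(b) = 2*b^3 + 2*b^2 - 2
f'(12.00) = 912.00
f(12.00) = 3742.00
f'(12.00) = 912.00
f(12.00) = 3742.00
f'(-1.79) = 12.06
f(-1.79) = -7.06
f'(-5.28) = 146.15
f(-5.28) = -240.64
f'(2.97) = 64.81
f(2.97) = 68.04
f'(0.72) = 5.99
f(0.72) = -0.22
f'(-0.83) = 0.81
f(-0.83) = -1.77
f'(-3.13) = 46.26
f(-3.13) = -43.73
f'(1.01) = 10.16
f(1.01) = 2.10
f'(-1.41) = 6.29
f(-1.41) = -3.63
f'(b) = 6*b^2 + 4*b = 2*b*(3*b + 2)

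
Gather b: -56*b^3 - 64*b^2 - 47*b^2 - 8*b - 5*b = -56*b^3 - 111*b^2 - 13*b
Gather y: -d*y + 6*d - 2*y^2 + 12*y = 6*d - 2*y^2 + y*(12 - d)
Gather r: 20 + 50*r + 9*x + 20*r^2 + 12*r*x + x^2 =20*r^2 + r*(12*x + 50) + x^2 + 9*x + 20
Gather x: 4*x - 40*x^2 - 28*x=-40*x^2 - 24*x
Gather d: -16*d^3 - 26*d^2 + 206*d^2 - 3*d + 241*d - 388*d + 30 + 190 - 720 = -16*d^3 + 180*d^2 - 150*d - 500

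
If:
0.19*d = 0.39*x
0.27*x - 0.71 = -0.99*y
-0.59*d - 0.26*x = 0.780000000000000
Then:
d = -1.09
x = -0.53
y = 0.86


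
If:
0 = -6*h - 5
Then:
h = -5/6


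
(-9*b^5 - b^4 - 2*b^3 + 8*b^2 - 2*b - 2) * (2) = -18*b^5 - 2*b^4 - 4*b^3 + 16*b^2 - 4*b - 4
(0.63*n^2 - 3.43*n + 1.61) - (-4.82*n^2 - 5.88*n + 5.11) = 5.45*n^2 + 2.45*n - 3.5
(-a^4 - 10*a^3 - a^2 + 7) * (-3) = 3*a^4 + 30*a^3 + 3*a^2 - 21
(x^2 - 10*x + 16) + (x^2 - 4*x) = 2*x^2 - 14*x + 16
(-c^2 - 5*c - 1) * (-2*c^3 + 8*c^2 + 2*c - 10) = 2*c^5 + 2*c^4 - 40*c^3 - 8*c^2 + 48*c + 10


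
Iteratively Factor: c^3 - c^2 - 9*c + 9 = (c - 3)*(c^2 + 2*c - 3) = (c - 3)*(c - 1)*(c + 3)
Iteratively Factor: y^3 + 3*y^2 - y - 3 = (y - 1)*(y^2 + 4*y + 3) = (y - 1)*(y + 3)*(y + 1)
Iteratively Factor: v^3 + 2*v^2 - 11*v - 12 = (v + 4)*(v^2 - 2*v - 3) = (v - 3)*(v + 4)*(v + 1)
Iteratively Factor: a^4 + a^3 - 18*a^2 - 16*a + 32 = (a - 4)*(a^3 + 5*a^2 + 2*a - 8) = (a - 4)*(a + 4)*(a^2 + a - 2) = (a - 4)*(a + 2)*(a + 4)*(a - 1)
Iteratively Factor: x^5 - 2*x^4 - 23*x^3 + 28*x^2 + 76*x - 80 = (x - 5)*(x^4 + 3*x^3 - 8*x^2 - 12*x + 16) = (x - 5)*(x + 2)*(x^3 + x^2 - 10*x + 8) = (x - 5)*(x + 2)*(x + 4)*(x^2 - 3*x + 2) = (x - 5)*(x - 2)*(x + 2)*(x + 4)*(x - 1)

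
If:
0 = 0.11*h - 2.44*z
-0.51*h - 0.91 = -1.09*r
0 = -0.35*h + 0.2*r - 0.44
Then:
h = -1.06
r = 0.34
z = -0.05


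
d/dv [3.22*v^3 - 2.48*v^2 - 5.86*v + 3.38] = 9.66*v^2 - 4.96*v - 5.86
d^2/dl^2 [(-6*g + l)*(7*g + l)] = 2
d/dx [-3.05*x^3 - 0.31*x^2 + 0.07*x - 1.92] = -9.15*x^2 - 0.62*x + 0.07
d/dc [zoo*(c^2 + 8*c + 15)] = zoo*(c + 4)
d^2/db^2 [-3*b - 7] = 0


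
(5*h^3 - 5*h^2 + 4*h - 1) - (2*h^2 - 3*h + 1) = 5*h^3 - 7*h^2 + 7*h - 2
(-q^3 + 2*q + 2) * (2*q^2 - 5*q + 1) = -2*q^5 + 5*q^4 + 3*q^3 - 6*q^2 - 8*q + 2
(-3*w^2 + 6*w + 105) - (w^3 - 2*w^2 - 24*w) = -w^3 - w^2 + 30*w + 105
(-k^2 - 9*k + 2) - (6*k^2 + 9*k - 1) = -7*k^2 - 18*k + 3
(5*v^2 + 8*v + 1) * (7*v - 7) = 35*v^3 + 21*v^2 - 49*v - 7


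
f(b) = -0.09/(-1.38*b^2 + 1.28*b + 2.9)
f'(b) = -0.09*(2.76*b - 1.28)/(-1.38*b^2 + 1.28*b + 2.9)^2 = (0.1152 - 0.2484*b)/(-1.38*b^2 + 1.28*b + 2.9)^2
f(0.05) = -0.03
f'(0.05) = 0.01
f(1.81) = -0.13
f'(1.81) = -0.69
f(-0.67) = -0.06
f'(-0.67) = 0.14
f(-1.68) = 0.03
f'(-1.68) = 0.05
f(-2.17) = 0.01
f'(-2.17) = 0.02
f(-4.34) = 0.00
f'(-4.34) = 0.00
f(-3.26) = 0.01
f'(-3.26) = 0.00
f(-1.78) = 0.02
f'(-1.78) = 0.04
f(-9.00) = 0.00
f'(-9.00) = 0.00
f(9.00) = 0.00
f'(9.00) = -0.00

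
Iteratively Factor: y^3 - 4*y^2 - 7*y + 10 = (y + 2)*(y^2 - 6*y + 5) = (y - 1)*(y + 2)*(y - 5)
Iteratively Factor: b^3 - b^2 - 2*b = (b + 1)*(b^2 - 2*b) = (b - 2)*(b + 1)*(b)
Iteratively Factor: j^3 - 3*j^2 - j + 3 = (j - 3)*(j^2 - 1) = (j - 3)*(j + 1)*(j - 1)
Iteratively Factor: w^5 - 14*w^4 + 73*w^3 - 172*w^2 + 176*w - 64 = (w - 1)*(w^4 - 13*w^3 + 60*w^2 - 112*w + 64) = (w - 4)*(w - 1)*(w^3 - 9*w^2 + 24*w - 16) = (w - 4)*(w - 1)^2*(w^2 - 8*w + 16) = (w - 4)^2*(w - 1)^2*(w - 4)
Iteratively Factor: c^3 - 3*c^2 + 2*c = (c - 1)*(c^2 - 2*c) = c*(c - 1)*(c - 2)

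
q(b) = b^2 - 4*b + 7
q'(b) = 2*b - 4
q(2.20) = 3.04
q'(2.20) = 0.40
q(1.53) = 3.22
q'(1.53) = -0.94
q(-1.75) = 17.06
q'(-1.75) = -7.50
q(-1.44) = 14.83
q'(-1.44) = -6.88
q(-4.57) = 46.16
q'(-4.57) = -13.14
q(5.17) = 13.05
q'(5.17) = 6.34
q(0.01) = 6.96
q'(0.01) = -3.98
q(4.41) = 8.81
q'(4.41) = 4.82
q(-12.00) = 199.00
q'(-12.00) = -28.00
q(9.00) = 52.00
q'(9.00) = 14.00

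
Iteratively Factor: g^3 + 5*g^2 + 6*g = (g + 3)*(g^2 + 2*g) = g*(g + 3)*(g + 2)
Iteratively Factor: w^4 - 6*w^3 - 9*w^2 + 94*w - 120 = (w - 5)*(w^3 - w^2 - 14*w + 24) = (w - 5)*(w + 4)*(w^2 - 5*w + 6) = (w - 5)*(w - 2)*(w + 4)*(w - 3)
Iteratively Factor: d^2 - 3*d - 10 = (d + 2)*(d - 5)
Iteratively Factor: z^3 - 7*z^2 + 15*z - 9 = (z - 3)*(z^2 - 4*z + 3) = (z - 3)^2*(z - 1)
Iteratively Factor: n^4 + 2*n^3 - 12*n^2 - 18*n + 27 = (n - 3)*(n^3 + 5*n^2 + 3*n - 9) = (n - 3)*(n + 3)*(n^2 + 2*n - 3) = (n - 3)*(n + 3)^2*(n - 1)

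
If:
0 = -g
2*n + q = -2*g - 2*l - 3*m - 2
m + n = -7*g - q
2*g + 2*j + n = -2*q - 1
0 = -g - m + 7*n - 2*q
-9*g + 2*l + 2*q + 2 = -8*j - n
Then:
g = 0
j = 1/2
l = -2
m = 18/17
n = -2/17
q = -16/17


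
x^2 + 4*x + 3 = (x + 1)*(x + 3)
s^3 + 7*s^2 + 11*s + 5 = (s + 1)^2*(s + 5)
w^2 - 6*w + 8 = (w - 4)*(w - 2)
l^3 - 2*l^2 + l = l*(l - 1)^2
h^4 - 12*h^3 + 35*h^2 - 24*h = h*(h - 8)*(h - 3)*(h - 1)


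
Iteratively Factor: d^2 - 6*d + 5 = (d - 5)*(d - 1)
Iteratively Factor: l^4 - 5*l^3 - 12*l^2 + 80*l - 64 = (l - 4)*(l^3 - l^2 - 16*l + 16) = (l - 4)*(l - 1)*(l^2 - 16) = (l - 4)^2*(l - 1)*(l + 4)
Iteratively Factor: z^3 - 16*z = (z - 4)*(z^2 + 4*z) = (z - 4)*(z + 4)*(z)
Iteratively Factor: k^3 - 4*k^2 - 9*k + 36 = (k - 4)*(k^2 - 9) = (k - 4)*(k + 3)*(k - 3)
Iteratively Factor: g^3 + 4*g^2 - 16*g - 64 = (g + 4)*(g^2 - 16) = (g - 4)*(g + 4)*(g + 4)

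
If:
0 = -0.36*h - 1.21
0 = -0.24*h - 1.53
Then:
No Solution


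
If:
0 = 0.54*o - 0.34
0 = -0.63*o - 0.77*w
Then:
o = 0.63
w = -0.52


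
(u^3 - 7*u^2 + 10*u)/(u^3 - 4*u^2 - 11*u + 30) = u/(u + 3)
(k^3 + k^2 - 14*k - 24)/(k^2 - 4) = (k^2 - k - 12)/(k - 2)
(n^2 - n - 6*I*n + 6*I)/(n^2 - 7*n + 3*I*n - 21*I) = (n^2 - n - 6*I*n + 6*I)/(n^2 - 7*n + 3*I*n - 21*I)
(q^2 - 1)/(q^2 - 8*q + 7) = (q + 1)/(q - 7)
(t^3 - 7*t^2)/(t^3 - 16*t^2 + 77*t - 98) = t^2/(t^2 - 9*t + 14)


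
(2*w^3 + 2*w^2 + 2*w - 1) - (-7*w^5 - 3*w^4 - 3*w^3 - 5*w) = 7*w^5 + 3*w^4 + 5*w^3 + 2*w^2 + 7*w - 1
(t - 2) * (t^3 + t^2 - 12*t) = t^4 - t^3 - 14*t^2 + 24*t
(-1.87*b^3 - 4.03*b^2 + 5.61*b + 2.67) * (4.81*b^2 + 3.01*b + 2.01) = -8.9947*b^5 - 25.013*b^4 + 11.0951*b^3 + 21.6285*b^2 + 19.3128*b + 5.3667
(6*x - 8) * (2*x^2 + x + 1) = 12*x^3 - 10*x^2 - 2*x - 8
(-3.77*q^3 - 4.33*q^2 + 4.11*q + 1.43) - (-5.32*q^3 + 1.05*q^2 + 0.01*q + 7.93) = 1.55*q^3 - 5.38*q^2 + 4.1*q - 6.5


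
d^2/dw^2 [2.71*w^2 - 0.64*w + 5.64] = 5.42000000000000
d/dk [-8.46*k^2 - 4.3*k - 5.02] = -16.92*k - 4.3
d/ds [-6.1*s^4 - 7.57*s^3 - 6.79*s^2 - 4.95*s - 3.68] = -24.4*s^3 - 22.71*s^2 - 13.58*s - 4.95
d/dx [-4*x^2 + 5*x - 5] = 5 - 8*x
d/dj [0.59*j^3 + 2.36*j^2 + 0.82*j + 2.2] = 1.77*j^2 + 4.72*j + 0.82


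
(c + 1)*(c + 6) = c^2 + 7*c + 6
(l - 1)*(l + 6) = l^2 + 5*l - 6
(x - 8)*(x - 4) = x^2 - 12*x + 32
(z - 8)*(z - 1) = z^2 - 9*z + 8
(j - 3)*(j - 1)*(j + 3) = j^3 - j^2 - 9*j + 9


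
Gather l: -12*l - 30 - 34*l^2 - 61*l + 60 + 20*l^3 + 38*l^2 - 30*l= 20*l^3 + 4*l^2 - 103*l + 30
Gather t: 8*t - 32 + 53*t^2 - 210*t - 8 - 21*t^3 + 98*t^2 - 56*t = -21*t^3 + 151*t^2 - 258*t - 40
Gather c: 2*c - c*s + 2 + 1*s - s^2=c*(2 - s) - s^2 + s + 2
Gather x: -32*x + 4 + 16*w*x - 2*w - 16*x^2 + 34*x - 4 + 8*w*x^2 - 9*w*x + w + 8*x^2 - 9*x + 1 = -w + x^2*(8*w - 8) + x*(7*w - 7) + 1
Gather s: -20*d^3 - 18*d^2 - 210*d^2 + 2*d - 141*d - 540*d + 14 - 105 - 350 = -20*d^3 - 228*d^2 - 679*d - 441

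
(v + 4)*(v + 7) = v^2 + 11*v + 28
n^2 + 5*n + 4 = (n + 1)*(n + 4)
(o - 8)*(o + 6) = o^2 - 2*o - 48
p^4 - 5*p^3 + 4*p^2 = p^2*(p - 4)*(p - 1)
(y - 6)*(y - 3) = y^2 - 9*y + 18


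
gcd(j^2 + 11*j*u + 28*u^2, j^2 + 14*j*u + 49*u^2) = j + 7*u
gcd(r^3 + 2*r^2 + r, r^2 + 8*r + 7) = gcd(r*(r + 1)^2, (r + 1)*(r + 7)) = r + 1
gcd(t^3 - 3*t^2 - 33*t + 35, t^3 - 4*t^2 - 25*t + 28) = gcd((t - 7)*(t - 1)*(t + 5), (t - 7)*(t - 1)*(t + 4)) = t^2 - 8*t + 7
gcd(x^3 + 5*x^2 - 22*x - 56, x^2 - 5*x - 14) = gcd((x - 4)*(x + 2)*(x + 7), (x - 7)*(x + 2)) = x + 2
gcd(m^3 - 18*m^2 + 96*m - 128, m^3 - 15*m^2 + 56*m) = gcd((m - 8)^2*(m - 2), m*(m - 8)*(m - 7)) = m - 8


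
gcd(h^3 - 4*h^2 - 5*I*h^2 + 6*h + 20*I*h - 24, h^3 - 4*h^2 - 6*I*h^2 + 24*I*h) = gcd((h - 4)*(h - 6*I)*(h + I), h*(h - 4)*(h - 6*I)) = h^2 + h*(-4 - 6*I) + 24*I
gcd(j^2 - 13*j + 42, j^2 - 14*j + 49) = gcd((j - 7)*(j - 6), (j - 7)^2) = j - 7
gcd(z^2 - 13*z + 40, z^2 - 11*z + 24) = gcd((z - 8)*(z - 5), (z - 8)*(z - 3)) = z - 8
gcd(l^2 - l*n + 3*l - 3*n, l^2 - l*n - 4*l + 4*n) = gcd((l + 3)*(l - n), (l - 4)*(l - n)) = l - n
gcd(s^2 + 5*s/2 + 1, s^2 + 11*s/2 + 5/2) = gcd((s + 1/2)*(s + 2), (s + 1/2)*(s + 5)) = s + 1/2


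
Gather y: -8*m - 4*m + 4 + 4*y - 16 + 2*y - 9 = -12*m + 6*y - 21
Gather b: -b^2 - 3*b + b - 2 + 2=-b^2 - 2*b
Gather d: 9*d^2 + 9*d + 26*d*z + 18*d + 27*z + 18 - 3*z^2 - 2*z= 9*d^2 + d*(26*z + 27) - 3*z^2 + 25*z + 18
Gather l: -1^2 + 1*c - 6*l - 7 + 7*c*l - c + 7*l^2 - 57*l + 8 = 7*l^2 + l*(7*c - 63)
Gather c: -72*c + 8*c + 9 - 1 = 8 - 64*c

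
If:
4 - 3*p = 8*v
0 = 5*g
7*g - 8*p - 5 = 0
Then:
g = 0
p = -5/8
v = 47/64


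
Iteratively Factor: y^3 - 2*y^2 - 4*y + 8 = (y + 2)*(y^2 - 4*y + 4) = (y - 2)*(y + 2)*(y - 2)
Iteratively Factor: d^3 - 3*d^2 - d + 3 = (d + 1)*(d^2 - 4*d + 3) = (d - 3)*(d + 1)*(d - 1)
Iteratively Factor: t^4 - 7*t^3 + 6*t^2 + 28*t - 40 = (t - 2)*(t^3 - 5*t^2 - 4*t + 20) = (t - 2)*(t + 2)*(t^2 - 7*t + 10) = (t - 2)^2*(t + 2)*(t - 5)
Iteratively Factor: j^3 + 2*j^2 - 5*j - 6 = (j + 3)*(j^2 - j - 2) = (j - 2)*(j + 3)*(j + 1)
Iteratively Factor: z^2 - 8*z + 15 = (z - 5)*(z - 3)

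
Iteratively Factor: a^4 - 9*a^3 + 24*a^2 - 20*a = (a - 2)*(a^3 - 7*a^2 + 10*a) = (a - 5)*(a - 2)*(a^2 - 2*a) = a*(a - 5)*(a - 2)*(a - 2)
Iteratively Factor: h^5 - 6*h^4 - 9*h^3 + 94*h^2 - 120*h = (h + 4)*(h^4 - 10*h^3 + 31*h^2 - 30*h) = (h - 2)*(h + 4)*(h^3 - 8*h^2 + 15*h) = (h - 3)*(h - 2)*(h + 4)*(h^2 - 5*h) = h*(h - 3)*(h - 2)*(h + 4)*(h - 5)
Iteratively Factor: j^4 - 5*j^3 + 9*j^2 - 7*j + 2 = (j - 1)*(j^3 - 4*j^2 + 5*j - 2) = (j - 2)*(j - 1)*(j^2 - 2*j + 1) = (j - 2)*(j - 1)^2*(j - 1)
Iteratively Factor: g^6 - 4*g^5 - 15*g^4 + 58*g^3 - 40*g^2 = (g)*(g^5 - 4*g^4 - 15*g^3 + 58*g^2 - 40*g) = g*(g + 4)*(g^4 - 8*g^3 + 17*g^2 - 10*g) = g^2*(g + 4)*(g^3 - 8*g^2 + 17*g - 10) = g^2*(g - 2)*(g + 4)*(g^2 - 6*g + 5) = g^2*(g - 5)*(g - 2)*(g + 4)*(g - 1)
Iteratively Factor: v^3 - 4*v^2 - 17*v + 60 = (v - 5)*(v^2 + v - 12) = (v - 5)*(v - 3)*(v + 4)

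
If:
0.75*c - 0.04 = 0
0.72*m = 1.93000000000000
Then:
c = 0.05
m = 2.68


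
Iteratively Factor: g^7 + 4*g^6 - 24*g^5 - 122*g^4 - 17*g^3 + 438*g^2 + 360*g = (g - 2)*(g^6 + 6*g^5 - 12*g^4 - 146*g^3 - 309*g^2 - 180*g) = (g - 2)*(g + 3)*(g^5 + 3*g^4 - 21*g^3 - 83*g^2 - 60*g) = (g - 5)*(g - 2)*(g + 3)*(g^4 + 8*g^3 + 19*g^2 + 12*g) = (g - 5)*(g - 2)*(g + 3)^2*(g^3 + 5*g^2 + 4*g) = g*(g - 5)*(g - 2)*(g + 3)^2*(g^2 + 5*g + 4) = g*(g - 5)*(g - 2)*(g + 3)^2*(g + 4)*(g + 1)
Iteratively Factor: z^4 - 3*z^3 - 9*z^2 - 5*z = (z + 1)*(z^3 - 4*z^2 - 5*z) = z*(z + 1)*(z^2 - 4*z - 5) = z*(z - 5)*(z + 1)*(z + 1)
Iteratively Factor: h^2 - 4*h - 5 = (h + 1)*(h - 5)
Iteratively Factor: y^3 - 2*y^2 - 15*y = (y + 3)*(y^2 - 5*y) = y*(y + 3)*(y - 5)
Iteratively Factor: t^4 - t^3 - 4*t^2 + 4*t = (t)*(t^3 - t^2 - 4*t + 4) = t*(t - 1)*(t^2 - 4) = t*(t - 1)*(t + 2)*(t - 2)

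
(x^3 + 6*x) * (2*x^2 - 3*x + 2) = 2*x^5 - 3*x^4 + 14*x^3 - 18*x^2 + 12*x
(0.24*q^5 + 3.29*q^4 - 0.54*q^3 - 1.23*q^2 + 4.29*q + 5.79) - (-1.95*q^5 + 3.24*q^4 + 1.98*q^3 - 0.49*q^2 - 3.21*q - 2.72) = 2.19*q^5 + 0.0499999999999998*q^4 - 2.52*q^3 - 0.74*q^2 + 7.5*q + 8.51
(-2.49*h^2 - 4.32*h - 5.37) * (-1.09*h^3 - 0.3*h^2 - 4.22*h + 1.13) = 2.7141*h^5 + 5.4558*h^4 + 17.6571*h^3 + 17.0277*h^2 + 17.7798*h - 6.0681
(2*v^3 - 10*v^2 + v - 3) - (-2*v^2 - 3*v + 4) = 2*v^3 - 8*v^2 + 4*v - 7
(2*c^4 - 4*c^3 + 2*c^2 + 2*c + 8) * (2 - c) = -2*c^5 + 8*c^4 - 10*c^3 + 2*c^2 - 4*c + 16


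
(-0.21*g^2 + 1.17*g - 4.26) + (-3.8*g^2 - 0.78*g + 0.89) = -4.01*g^2 + 0.39*g - 3.37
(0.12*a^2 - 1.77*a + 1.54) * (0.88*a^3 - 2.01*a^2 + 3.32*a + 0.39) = 0.1056*a^5 - 1.7988*a^4 + 5.3113*a^3 - 8.925*a^2 + 4.4225*a + 0.6006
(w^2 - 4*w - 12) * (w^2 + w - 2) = w^4 - 3*w^3 - 18*w^2 - 4*w + 24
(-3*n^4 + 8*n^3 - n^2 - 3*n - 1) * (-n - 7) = 3*n^5 + 13*n^4 - 55*n^3 + 10*n^2 + 22*n + 7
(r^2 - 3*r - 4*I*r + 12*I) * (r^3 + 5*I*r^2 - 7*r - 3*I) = r^5 - 3*r^4 + I*r^4 + 13*r^3 - 3*I*r^3 - 39*r^2 + 25*I*r^2 - 12*r - 75*I*r + 36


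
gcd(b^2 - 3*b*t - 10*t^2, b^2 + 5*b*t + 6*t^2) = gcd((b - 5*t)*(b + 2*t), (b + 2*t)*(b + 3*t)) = b + 2*t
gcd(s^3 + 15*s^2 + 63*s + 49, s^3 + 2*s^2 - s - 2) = s + 1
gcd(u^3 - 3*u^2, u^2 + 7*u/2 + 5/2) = 1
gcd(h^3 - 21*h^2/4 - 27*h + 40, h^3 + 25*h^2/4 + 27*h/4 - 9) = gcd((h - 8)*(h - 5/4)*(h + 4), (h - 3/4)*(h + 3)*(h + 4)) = h + 4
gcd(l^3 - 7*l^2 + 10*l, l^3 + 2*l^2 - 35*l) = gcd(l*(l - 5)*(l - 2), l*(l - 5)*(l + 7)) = l^2 - 5*l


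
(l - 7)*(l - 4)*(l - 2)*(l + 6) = l^4 - 7*l^3 - 28*l^2 + 244*l - 336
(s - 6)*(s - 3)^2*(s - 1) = s^4 - 13*s^3 + 57*s^2 - 99*s + 54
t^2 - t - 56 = (t - 8)*(t + 7)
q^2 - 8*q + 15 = (q - 5)*(q - 3)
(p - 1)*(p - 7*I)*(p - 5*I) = p^3 - p^2 - 12*I*p^2 - 35*p + 12*I*p + 35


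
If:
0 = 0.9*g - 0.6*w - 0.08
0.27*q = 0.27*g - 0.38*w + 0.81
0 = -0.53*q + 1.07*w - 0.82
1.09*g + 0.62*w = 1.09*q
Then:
No Solution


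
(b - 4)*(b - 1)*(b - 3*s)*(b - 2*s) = b^4 - 5*b^3*s - 5*b^3 + 6*b^2*s^2 + 25*b^2*s + 4*b^2 - 30*b*s^2 - 20*b*s + 24*s^2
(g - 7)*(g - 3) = g^2 - 10*g + 21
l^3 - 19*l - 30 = (l - 5)*(l + 2)*(l + 3)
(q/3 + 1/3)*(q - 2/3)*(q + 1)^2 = q^4/3 + 7*q^3/9 + q^2/3 - q/3 - 2/9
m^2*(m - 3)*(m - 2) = m^4 - 5*m^3 + 6*m^2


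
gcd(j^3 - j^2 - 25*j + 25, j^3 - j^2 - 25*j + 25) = j^3 - j^2 - 25*j + 25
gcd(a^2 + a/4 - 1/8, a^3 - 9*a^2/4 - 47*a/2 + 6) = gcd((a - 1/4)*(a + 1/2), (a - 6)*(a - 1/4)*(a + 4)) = a - 1/4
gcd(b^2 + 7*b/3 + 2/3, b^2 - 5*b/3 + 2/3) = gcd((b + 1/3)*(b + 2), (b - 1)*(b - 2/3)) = 1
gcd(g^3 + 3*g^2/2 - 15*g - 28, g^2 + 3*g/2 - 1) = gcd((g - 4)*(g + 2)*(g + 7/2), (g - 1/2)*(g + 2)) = g + 2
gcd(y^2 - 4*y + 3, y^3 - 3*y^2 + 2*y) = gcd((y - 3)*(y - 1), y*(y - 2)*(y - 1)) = y - 1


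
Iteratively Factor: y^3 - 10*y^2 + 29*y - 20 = (y - 1)*(y^2 - 9*y + 20) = (y - 5)*(y - 1)*(y - 4)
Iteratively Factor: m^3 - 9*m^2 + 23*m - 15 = (m - 1)*(m^2 - 8*m + 15) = (m - 5)*(m - 1)*(m - 3)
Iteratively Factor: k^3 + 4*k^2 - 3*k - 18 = (k - 2)*(k^2 + 6*k + 9) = (k - 2)*(k + 3)*(k + 3)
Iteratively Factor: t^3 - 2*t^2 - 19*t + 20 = (t - 5)*(t^2 + 3*t - 4) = (t - 5)*(t + 4)*(t - 1)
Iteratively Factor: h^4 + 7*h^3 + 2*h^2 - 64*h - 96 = (h + 2)*(h^3 + 5*h^2 - 8*h - 48) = (h + 2)*(h + 4)*(h^2 + h - 12) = (h - 3)*(h + 2)*(h + 4)*(h + 4)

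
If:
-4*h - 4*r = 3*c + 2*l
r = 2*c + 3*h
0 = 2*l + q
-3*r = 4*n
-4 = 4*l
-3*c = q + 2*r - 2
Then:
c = -6/23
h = 7/23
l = -1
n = -27/92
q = 2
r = 9/23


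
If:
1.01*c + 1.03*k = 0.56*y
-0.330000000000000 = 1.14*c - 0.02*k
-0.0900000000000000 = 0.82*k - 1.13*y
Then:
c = -0.28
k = 0.53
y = 0.46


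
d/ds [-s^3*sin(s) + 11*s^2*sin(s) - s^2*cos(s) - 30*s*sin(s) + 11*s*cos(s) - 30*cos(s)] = -s^3*cos(s) - 2*s^2*sin(s) + 11*s^2*cos(s) + 11*s*sin(s) - 32*s*cos(s) + 11*cos(s)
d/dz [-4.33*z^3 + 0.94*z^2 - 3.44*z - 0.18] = -12.99*z^2 + 1.88*z - 3.44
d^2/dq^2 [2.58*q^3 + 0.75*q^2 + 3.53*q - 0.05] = 15.48*q + 1.5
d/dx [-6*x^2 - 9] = -12*x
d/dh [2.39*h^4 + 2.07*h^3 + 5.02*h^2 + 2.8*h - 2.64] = 9.56*h^3 + 6.21*h^2 + 10.04*h + 2.8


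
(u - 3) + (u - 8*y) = 2*u - 8*y - 3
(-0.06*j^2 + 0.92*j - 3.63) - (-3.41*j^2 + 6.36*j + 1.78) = 3.35*j^2 - 5.44*j - 5.41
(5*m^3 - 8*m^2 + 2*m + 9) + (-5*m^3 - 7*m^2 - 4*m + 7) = -15*m^2 - 2*m + 16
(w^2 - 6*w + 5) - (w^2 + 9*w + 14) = -15*w - 9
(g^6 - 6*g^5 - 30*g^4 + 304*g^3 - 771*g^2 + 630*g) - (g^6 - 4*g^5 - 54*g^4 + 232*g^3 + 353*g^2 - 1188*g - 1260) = -2*g^5 + 24*g^4 + 72*g^3 - 1124*g^2 + 1818*g + 1260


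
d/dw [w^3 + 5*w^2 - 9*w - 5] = 3*w^2 + 10*w - 9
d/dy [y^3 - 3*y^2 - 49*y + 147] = 3*y^2 - 6*y - 49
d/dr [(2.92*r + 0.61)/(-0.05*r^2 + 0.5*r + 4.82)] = (0.146*r^2 + 0.0609999999999999*r + 13.7694)/(0.0025*r^4 - 0.05*r^3 - 0.232*r^2 + 4.82*r + 23.2324)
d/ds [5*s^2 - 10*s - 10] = 10*s - 10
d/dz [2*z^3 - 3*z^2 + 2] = 6*z*(z - 1)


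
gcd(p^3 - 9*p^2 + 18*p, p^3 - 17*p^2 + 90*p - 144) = p^2 - 9*p + 18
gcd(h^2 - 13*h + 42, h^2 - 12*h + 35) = h - 7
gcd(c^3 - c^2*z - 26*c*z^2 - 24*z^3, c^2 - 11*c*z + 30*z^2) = -c + 6*z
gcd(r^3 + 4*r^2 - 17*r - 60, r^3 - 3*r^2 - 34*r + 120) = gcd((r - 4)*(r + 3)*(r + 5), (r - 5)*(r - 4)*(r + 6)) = r - 4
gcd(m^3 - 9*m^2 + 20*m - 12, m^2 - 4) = m - 2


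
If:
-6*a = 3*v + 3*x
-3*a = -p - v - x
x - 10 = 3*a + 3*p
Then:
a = x/18 - 5/9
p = 5*x/18 - 25/9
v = 10/9 - 10*x/9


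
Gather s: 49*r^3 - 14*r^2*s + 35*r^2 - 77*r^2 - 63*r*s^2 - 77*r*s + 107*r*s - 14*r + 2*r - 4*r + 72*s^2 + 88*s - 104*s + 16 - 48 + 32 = 49*r^3 - 42*r^2 - 16*r + s^2*(72 - 63*r) + s*(-14*r^2 + 30*r - 16)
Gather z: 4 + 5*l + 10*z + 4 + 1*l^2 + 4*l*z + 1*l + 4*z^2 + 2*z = l^2 + 6*l + 4*z^2 + z*(4*l + 12) + 8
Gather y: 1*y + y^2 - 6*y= y^2 - 5*y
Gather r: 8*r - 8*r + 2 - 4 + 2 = 0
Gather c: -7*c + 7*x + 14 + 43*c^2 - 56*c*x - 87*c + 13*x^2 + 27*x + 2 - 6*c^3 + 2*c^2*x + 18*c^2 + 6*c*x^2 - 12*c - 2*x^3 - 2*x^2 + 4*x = -6*c^3 + c^2*(2*x + 61) + c*(6*x^2 - 56*x - 106) - 2*x^3 + 11*x^2 + 38*x + 16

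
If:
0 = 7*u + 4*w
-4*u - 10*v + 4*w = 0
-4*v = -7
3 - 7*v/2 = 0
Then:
No Solution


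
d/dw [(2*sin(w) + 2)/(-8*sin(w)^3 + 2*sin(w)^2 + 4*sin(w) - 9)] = 2*(16*sin(w)^3 + 22*sin(w)^2 - 4*sin(w) - 13)*cos(w)/(2*sin(w) - 2*sin(3*w) + cos(2*w) + 8)^2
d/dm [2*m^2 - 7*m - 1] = 4*m - 7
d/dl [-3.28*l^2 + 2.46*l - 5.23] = 2.46 - 6.56*l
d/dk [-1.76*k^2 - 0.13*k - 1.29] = -3.52*k - 0.13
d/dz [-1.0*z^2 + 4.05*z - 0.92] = 4.05 - 2.0*z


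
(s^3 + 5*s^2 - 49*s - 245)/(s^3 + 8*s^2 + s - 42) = (s^2 - 2*s - 35)/(s^2 + s - 6)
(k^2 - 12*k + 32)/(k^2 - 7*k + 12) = (k - 8)/(k - 3)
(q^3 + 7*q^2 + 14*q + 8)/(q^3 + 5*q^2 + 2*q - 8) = (q + 1)/(q - 1)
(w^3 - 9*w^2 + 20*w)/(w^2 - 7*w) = (w^2 - 9*w + 20)/(w - 7)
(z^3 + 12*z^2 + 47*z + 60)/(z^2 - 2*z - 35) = (z^2 + 7*z + 12)/(z - 7)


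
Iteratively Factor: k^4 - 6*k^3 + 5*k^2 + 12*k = (k + 1)*(k^3 - 7*k^2 + 12*k) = (k - 3)*(k + 1)*(k^2 - 4*k) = k*(k - 3)*(k + 1)*(k - 4)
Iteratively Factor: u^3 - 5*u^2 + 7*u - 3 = (u - 1)*(u^2 - 4*u + 3) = (u - 1)^2*(u - 3)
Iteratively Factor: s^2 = (s)*(s)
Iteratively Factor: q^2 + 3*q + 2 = (q + 2)*(q + 1)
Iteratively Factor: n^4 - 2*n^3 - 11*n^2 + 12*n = (n + 3)*(n^3 - 5*n^2 + 4*n) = (n - 4)*(n + 3)*(n^2 - n) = (n - 4)*(n - 1)*(n + 3)*(n)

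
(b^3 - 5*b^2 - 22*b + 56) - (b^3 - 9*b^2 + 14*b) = 4*b^2 - 36*b + 56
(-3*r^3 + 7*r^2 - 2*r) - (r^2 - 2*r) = -3*r^3 + 6*r^2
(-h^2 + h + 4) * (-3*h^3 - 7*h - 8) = 3*h^5 - 3*h^4 - 5*h^3 + h^2 - 36*h - 32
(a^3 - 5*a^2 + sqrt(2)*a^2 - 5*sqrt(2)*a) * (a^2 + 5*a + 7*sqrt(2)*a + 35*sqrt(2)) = a^5 + 8*sqrt(2)*a^4 - 11*a^3 - 200*sqrt(2)*a^2 - 350*a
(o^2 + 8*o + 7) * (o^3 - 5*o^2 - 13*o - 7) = o^5 + 3*o^4 - 46*o^3 - 146*o^2 - 147*o - 49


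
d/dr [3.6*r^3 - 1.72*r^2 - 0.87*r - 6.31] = 10.8*r^2 - 3.44*r - 0.87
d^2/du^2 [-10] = 0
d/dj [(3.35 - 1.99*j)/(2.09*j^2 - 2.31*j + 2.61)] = (4.1591*j^2 - 14.003*j + 2.5446)/(4.3681*j^4 - 9.6558*j^3 + 16.2459*j^2 - 12.0582*j + 6.8121)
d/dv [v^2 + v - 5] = 2*v + 1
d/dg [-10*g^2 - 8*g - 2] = -20*g - 8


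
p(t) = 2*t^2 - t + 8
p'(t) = 4*t - 1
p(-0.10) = 8.12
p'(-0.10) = -1.40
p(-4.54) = 53.76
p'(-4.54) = -19.16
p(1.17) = 9.57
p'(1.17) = 3.68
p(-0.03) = 8.03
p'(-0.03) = -1.12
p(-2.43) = 22.24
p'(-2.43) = -10.72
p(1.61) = 11.57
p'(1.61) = 5.44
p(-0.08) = 8.09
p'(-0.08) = -1.32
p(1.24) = 9.84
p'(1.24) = 3.96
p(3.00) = 23.00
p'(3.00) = 11.00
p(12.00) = 284.00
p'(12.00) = 47.00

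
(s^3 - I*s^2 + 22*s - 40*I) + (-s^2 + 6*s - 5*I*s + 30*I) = s^3 - s^2 - I*s^2 + 28*s - 5*I*s - 10*I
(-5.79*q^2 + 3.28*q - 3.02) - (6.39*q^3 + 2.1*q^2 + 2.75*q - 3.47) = -6.39*q^3 - 7.89*q^2 + 0.53*q + 0.45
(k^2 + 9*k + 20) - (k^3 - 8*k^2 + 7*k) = -k^3 + 9*k^2 + 2*k + 20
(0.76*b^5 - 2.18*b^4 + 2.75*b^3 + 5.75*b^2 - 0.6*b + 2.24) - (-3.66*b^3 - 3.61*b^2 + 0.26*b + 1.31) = 0.76*b^5 - 2.18*b^4 + 6.41*b^3 + 9.36*b^2 - 0.86*b + 0.93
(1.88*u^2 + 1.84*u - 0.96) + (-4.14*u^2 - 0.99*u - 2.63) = -2.26*u^2 + 0.85*u - 3.59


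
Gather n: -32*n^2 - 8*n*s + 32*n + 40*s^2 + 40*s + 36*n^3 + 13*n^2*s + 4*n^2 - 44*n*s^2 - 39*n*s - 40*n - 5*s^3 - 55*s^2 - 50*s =36*n^3 + n^2*(13*s - 28) + n*(-44*s^2 - 47*s - 8) - 5*s^3 - 15*s^2 - 10*s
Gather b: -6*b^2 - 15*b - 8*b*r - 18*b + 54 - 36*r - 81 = -6*b^2 + b*(-8*r - 33) - 36*r - 27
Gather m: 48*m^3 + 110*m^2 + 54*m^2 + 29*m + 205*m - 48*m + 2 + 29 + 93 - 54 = 48*m^3 + 164*m^2 + 186*m + 70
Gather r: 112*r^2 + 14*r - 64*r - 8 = 112*r^2 - 50*r - 8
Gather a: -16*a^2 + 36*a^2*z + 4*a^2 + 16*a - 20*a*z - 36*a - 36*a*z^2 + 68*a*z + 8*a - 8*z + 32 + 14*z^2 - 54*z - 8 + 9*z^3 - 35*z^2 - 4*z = a^2*(36*z - 12) + a*(-36*z^2 + 48*z - 12) + 9*z^3 - 21*z^2 - 66*z + 24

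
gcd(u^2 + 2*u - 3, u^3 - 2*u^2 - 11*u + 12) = u^2 + 2*u - 3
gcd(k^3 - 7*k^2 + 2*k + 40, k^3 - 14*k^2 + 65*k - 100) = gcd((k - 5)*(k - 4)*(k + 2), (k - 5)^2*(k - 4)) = k^2 - 9*k + 20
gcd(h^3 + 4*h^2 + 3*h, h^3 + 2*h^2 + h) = h^2 + h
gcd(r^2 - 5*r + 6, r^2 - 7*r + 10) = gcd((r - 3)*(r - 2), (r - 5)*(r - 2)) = r - 2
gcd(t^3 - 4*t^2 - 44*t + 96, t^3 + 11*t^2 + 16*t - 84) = t^2 + 4*t - 12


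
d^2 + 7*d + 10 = (d + 2)*(d + 5)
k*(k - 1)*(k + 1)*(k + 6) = k^4 + 6*k^3 - k^2 - 6*k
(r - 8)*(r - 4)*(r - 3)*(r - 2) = r^4 - 17*r^3 + 98*r^2 - 232*r + 192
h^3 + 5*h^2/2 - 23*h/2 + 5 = (h - 2)*(h - 1/2)*(h + 5)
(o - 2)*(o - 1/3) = o^2 - 7*o/3 + 2/3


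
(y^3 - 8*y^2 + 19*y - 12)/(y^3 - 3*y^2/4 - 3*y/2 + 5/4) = 4*(y^2 - 7*y + 12)/(4*y^2 + y - 5)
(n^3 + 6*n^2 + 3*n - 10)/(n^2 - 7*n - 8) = (-n^3 - 6*n^2 - 3*n + 10)/(-n^2 + 7*n + 8)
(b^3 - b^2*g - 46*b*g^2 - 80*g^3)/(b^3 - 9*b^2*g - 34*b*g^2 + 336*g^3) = (b^2 + 7*b*g + 10*g^2)/(b^2 - b*g - 42*g^2)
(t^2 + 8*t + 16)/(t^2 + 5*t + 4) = (t + 4)/(t + 1)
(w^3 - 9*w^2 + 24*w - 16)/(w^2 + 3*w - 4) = (w^2 - 8*w + 16)/(w + 4)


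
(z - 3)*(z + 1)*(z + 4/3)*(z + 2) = z^4 + 4*z^3/3 - 7*z^2 - 46*z/3 - 8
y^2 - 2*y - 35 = (y - 7)*(y + 5)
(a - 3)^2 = a^2 - 6*a + 9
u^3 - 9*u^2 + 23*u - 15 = (u - 5)*(u - 3)*(u - 1)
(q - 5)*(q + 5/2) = q^2 - 5*q/2 - 25/2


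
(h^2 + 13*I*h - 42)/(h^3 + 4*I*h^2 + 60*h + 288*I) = (h + 7*I)/(h^2 - 2*I*h + 48)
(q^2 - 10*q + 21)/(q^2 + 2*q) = (q^2 - 10*q + 21)/(q*(q + 2))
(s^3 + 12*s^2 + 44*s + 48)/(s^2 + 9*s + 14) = (s^2 + 10*s + 24)/(s + 7)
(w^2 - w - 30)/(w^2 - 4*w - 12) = (w + 5)/(w + 2)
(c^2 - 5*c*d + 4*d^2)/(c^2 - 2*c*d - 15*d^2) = (-c^2 + 5*c*d - 4*d^2)/(-c^2 + 2*c*d + 15*d^2)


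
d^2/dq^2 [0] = 0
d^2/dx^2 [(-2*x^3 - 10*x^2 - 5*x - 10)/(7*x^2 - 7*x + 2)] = 46*(-35*x^3 - 42*x^2 + 72*x - 20)/(343*x^6 - 1029*x^5 + 1323*x^4 - 931*x^3 + 378*x^2 - 84*x + 8)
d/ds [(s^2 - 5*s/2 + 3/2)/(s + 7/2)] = (4*s^2 + 28*s - 41)/(4*s^2 + 28*s + 49)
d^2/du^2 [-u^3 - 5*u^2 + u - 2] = -6*u - 10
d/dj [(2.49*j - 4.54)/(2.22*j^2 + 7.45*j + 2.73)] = (-5.5278*j^2 + 20.1576*j + 40.6207)/(4.9284*j^4 + 33.078*j^3 + 67.6237*j^2 + 40.677*j + 7.4529)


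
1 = 1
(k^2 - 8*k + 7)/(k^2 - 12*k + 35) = (k - 1)/(k - 5)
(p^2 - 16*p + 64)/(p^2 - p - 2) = (-p^2 + 16*p - 64)/(-p^2 + p + 2)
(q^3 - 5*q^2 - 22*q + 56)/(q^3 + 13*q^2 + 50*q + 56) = (q^2 - 9*q + 14)/(q^2 + 9*q + 14)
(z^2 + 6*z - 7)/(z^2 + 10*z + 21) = (z - 1)/(z + 3)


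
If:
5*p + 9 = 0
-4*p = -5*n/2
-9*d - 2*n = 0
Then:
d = 16/25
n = -72/25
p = -9/5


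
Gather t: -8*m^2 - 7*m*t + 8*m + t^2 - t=-8*m^2 + 8*m + t^2 + t*(-7*m - 1)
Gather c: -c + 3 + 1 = 4 - c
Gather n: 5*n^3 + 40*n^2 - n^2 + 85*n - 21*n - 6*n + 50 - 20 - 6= 5*n^3 + 39*n^2 + 58*n + 24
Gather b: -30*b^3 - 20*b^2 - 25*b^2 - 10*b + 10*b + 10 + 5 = -30*b^3 - 45*b^2 + 15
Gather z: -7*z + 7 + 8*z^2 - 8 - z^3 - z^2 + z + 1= -z^3 + 7*z^2 - 6*z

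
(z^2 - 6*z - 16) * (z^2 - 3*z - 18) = z^4 - 9*z^3 - 16*z^2 + 156*z + 288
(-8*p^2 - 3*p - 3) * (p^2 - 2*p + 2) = -8*p^4 + 13*p^3 - 13*p^2 - 6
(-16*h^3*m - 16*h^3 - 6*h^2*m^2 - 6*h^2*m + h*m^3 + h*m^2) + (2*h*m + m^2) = -16*h^3*m - 16*h^3 - 6*h^2*m^2 - 6*h^2*m + h*m^3 + h*m^2 + 2*h*m + m^2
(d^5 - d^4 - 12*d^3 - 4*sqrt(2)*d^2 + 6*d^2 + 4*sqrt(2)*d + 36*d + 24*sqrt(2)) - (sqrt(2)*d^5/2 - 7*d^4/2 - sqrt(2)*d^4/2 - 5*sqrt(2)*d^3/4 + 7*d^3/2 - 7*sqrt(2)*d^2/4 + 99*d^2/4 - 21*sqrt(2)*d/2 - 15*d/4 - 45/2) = -sqrt(2)*d^5/2 + d^5 + sqrt(2)*d^4/2 + 5*d^4/2 - 31*d^3/2 + 5*sqrt(2)*d^3/4 - 75*d^2/4 - 9*sqrt(2)*d^2/4 + 29*sqrt(2)*d/2 + 159*d/4 + 45/2 + 24*sqrt(2)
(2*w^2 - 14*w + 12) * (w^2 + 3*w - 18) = 2*w^4 - 8*w^3 - 66*w^2 + 288*w - 216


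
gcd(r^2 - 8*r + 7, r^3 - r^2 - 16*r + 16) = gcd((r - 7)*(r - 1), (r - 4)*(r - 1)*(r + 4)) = r - 1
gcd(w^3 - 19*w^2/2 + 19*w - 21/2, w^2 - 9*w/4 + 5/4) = w - 1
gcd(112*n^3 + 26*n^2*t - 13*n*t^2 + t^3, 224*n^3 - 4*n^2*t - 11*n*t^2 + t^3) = 56*n^2 - 15*n*t + t^2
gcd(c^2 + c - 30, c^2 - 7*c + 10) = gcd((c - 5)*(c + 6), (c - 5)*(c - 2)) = c - 5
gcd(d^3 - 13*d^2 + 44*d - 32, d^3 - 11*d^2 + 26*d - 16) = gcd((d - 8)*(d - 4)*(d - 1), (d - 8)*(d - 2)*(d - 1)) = d^2 - 9*d + 8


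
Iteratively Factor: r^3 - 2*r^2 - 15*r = (r - 5)*(r^2 + 3*r) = r*(r - 5)*(r + 3)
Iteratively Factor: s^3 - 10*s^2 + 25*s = (s)*(s^2 - 10*s + 25) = s*(s - 5)*(s - 5)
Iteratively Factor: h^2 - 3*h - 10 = (h - 5)*(h + 2)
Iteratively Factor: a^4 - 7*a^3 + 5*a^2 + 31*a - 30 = (a - 1)*(a^3 - 6*a^2 - a + 30) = (a - 3)*(a - 1)*(a^2 - 3*a - 10) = (a - 5)*(a - 3)*(a - 1)*(a + 2)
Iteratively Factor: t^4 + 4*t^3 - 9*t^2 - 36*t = (t + 3)*(t^3 + t^2 - 12*t) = (t - 3)*(t + 3)*(t^2 + 4*t) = (t - 3)*(t + 3)*(t + 4)*(t)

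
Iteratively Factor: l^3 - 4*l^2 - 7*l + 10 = (l - 1)*(l^2 - 3*l - 10) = (l - 5)*(l - 1)*(l + 2)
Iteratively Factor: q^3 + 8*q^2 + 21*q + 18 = (q + 3)*(q^2 + 5*q + 6) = (q + 2)*(q + 3)*(q + 3)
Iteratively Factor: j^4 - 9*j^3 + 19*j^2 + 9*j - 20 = (j - 5)*(j^3 - 4*j^2 - j + 4) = (j - 5)*(j - 4)*(j^2 - 1) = (j - 5)*(j - 4)*(j - 1)*(j + 1)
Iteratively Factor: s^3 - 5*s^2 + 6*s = (s - 3)*(s^2 - 2*s) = (s - 3)*(s - 2)*(s)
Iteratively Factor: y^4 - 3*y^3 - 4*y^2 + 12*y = (y - 2)*(y^3 - y^2 - 6*y) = (y - 3)*(y - 2)*(y^2 + 2*y) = (y - 3)*(y - 2)*(y + 2)*(y)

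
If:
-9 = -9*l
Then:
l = 1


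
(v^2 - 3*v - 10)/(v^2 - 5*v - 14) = (v - 5)/(v - 7)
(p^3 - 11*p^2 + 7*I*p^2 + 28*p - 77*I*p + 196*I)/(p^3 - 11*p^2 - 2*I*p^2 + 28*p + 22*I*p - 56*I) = (p + 7*I)/(p - 2*I)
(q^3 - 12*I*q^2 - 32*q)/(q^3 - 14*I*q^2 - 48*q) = (q - 4*I)/(q - 6*I)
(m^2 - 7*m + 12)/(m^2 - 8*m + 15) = (m - 4)/(m - 5)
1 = 1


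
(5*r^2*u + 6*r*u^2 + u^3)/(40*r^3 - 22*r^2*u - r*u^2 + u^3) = u*(r + u)/(8*r^2 - 6*r*u + u^2)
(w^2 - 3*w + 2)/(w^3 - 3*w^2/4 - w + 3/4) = 4*(w - 2)/(4*w^2 + w - 3)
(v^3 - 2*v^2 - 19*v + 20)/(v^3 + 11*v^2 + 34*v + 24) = (v^2 - 6*v + 5)/(v^2 + 7*v + 6)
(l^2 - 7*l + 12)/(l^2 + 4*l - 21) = (l - 4)/(l + 7)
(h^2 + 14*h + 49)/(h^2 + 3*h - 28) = (h + 7)/(h - 4)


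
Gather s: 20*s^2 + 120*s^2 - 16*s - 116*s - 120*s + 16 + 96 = 140*s^2 - 252*s + 112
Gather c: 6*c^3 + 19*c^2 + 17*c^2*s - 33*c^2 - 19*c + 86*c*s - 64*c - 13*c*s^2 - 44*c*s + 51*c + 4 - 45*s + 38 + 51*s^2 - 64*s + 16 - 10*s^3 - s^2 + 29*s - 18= 6*c^3 + c^2*(17*s - 14) + c*(-13*s^2 + 42*s - 32) - 10*s^3 + 50*s^2 - 80*s + 40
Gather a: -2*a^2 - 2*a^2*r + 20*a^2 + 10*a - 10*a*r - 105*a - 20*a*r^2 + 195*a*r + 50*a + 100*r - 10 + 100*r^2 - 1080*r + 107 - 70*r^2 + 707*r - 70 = a^2*(18 - 2*r) + a*(-20*r^2 + 185*r - 45) + 30*r^2 - 273*r + 27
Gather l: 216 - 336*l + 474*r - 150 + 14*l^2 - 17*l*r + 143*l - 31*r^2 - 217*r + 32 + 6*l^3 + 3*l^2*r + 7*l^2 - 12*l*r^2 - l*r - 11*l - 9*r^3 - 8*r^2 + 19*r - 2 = 6*l^3 + l^2*(3*r + 21) + l*(-12*r^2 - 18*r - 204) - 9*r^3 - 39*r^2 + 276*r + 96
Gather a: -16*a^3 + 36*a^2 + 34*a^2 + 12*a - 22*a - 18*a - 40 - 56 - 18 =-16*a^3 + 70*a^2 - 28*a - 114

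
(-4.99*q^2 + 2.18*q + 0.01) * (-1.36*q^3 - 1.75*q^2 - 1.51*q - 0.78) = 6.7864*q^5 + 5.7677*q^4 + 3.7063*q^3 + 0.5829*q^2 - 1.7155*q - 0.0078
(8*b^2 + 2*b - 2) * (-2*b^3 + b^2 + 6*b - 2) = -16*b^5 + 4*b^4 + 54*b^3 - 6*b^2 - 16*b + 4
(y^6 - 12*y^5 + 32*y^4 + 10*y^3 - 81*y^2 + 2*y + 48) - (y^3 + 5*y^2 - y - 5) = y^6 - 12*y^5 + 32*y^4 + 9*y^3 - 86*y^2 + 3*y + 53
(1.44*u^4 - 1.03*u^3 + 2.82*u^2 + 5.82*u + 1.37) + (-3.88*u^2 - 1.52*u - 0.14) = 1.44*u^4 - 1.03*u^3 - 1.06*u^2 + 4.3*u + 1.23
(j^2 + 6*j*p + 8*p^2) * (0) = 0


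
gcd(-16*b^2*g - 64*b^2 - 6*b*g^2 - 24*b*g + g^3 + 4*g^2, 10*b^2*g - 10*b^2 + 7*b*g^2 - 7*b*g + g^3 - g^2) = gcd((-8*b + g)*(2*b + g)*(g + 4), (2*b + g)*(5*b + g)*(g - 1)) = 2*b + g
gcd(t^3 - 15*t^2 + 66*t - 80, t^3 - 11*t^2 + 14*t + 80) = t^2 - 13*t + 40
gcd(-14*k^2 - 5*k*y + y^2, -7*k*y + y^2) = -7*k + y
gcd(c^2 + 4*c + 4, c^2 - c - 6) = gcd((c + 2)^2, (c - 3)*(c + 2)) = c + 2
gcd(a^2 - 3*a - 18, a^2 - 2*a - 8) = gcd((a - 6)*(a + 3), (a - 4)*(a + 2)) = 1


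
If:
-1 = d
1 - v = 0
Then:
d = -1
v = 1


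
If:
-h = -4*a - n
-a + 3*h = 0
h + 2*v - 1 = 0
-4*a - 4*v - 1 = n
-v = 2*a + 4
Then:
No Solution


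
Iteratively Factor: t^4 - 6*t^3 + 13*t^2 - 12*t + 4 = (t - 1)*(t^3 - 5*t^2 + 8*t - 4) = (t - 1)^2*(t^2 - 4*t + 4) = (t - 2)*(t - 1)^2*(t - 2)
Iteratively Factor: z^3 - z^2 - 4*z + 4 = (z + 2)*(z^2 - 3*z + 2) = (z - 2)*(z + 2)*(z - 1)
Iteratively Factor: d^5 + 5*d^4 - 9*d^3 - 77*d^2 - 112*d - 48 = (d + 3)*(d^4 + 2*d^3 - 15*d^2 - 32*d - 16) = (d + 3)*(d + 4)*(d^3 - 2*d^2 - 7*d - 4) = (d - 4)*(d + 3)*(d + 4)*(d^2 + 2*d + 1) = (d - 4)*(d + 1)*(d + 3)*(d + 4)*(d + 1)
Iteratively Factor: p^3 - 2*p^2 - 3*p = (p + 1)*(p^2 - 3*p) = p*(p + 1)*(p - 3)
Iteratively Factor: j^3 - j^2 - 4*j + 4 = (j - 2)*(j^2 + j - 2) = (j - 2)*(j + 2)*(j - 1)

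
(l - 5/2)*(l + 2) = l^2 - l/2 - 5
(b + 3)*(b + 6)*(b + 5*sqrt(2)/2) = b^3 + 5*sqrt(2)*b^2/2 + 9*b^2 + 18*b + 45*sqrt(2)*b/2 + 45*sqrt(2)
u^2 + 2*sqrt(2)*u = u*(u + 2*sqrt(2))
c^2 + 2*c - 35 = (c - 5)*(c + 7)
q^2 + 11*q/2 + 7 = (q + 2)*(q + 7/2)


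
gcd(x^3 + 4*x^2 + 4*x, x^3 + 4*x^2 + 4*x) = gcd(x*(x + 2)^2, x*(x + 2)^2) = x^3 + 4*x^2 + 4*x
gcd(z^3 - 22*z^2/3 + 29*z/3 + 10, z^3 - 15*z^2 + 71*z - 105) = z^2 - 8*z + 15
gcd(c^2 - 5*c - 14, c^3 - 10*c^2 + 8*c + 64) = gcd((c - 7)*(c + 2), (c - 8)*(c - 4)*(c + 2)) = c + 2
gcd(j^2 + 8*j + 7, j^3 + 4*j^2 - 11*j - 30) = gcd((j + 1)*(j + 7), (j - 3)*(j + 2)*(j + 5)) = 1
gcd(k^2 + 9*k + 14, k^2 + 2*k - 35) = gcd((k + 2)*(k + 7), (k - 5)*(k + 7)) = k + 7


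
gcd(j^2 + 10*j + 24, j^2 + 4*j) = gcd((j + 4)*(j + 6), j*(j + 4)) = j + 4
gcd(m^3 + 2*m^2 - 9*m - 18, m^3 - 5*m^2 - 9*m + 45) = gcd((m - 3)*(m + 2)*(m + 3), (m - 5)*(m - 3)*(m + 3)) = m^2 - 9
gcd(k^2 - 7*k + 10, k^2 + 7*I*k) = 1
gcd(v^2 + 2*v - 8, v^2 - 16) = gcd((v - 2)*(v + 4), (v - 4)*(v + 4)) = v + 4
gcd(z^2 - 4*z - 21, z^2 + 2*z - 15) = 1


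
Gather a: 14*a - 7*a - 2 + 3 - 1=7*a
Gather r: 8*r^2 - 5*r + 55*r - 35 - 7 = 8*r^2 + 50*r - 42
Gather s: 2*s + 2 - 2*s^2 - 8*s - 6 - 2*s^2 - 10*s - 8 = -4*s^2 - 16*s - 12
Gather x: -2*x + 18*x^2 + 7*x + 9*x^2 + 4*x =27*x^2 + 9*x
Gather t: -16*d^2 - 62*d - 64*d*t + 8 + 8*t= -16*d^2 - 62*d + t*(8 - 64*d) + 8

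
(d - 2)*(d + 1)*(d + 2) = d^3 + d^2 - 4*d - 4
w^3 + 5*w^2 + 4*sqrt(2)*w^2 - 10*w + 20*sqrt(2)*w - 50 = (w + 5)*(w - sqrt(2))*(w + 5*sqrt(2))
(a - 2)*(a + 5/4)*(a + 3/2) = a^3 + 3*a^2/4 - 29*a/8 - 15/4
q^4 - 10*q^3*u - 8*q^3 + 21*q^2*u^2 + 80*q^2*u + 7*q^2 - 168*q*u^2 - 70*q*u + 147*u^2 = (q - 7)*(q - 1)*(q - 7*u)*(q - 3*u)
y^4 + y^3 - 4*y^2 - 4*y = y*(y - 2)*(y + 1)*(y + 2)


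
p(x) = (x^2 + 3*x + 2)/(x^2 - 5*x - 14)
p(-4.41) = 0.30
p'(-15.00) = -0.02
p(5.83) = -5.84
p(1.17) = -0.37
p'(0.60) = -0.20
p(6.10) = -7.89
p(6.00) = -7.00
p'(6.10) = -9.88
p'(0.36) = -0.18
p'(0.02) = -0.16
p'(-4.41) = -0.06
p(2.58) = -0.81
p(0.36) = -0.20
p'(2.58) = -0.41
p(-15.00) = 0.64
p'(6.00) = -8.00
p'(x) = (5 - 2*x)*(x^2 + 3*x + 2)/(x^2 - 5*x - 14)^2 + (2*x + 3)/(x^2 - 5*x - 14) = -8/(x^2 - 14*x + 49)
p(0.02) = -0.15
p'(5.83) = -5.84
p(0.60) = -0.25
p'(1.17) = -0.24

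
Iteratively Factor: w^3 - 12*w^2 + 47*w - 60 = (w - 4)*(w^2 - 8*w + 15) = (w - 4)*(w - 3)*(w - 5)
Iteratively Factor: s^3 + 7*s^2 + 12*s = (s)*(s^2 + 7*s + 12) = s*(s + 3)*(s + 4)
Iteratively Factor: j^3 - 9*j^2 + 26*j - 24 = (j - 4)*(j^2 - 5*j + 6) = (j - 4)*(j - 2)*(j - 3)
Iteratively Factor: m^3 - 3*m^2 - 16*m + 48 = (m + 4)*(m^2 - 7*m + 12) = (m - 4)*(m + 4)*(m - 3)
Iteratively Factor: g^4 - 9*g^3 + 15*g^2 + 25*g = (g - 5)*(g^3 - 4*g^2 - 5*g) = g*(g - 5)*(g^2 - 4*g - 5) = g*(g - 5)*(g + 1)*(g - 5)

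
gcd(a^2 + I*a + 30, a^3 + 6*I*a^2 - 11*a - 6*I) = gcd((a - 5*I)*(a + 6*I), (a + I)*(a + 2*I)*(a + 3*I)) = 1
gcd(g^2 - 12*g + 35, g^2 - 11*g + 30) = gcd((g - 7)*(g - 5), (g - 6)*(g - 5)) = g - 5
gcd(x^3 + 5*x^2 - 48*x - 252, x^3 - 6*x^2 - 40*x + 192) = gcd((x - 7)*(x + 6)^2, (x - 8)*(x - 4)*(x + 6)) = x + 6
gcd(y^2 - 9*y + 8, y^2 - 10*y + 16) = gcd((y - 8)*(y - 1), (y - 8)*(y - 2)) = y - 8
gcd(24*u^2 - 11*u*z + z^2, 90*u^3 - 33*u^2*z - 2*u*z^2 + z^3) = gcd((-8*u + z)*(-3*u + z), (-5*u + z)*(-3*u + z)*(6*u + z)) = -3*u + z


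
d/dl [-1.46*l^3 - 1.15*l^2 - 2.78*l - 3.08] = -4.38*l^2 - 2.3*l - 2.78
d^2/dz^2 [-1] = 0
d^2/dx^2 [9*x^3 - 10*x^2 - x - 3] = 54*x - 20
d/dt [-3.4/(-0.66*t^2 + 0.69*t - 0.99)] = (2.346 - 4.488*t)/(0.66*t^2 - 0.69*t + 0.99)^2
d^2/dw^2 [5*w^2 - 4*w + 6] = 10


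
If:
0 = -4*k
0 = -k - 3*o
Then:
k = 0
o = 0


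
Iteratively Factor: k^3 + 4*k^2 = (k)*(k^2 + 4*k) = k^2*(k + 4)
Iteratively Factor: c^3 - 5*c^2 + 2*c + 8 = (c - 4)*(c^2 - c - 2) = (c - 4)*(c - 2)*(c + 1)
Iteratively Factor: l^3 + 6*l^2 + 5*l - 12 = (l - 1)*(l^2 + 7*l + 12) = (l - 1)*(l + 3)*(l + 4)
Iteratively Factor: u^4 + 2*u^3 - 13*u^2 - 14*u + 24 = (u + 4)*(u^3 - 2*u^2 - 5*u + 6) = (u - 1)*(u + 4)*(u^2 - u - 6) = (u - 1)*(u + 2)*(u + 4)*(u - 3)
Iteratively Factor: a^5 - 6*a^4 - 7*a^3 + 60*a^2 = (a - 4)*(a^4 - 2*a^3 - 15*a^2) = (a - 5)*(a - 4)*(a^3 + 3*a^2) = (a - 5)*(a - 4)*(a + 3)*(a^2) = a*(a - 5)*(a - 4)*(a + 3)*(a)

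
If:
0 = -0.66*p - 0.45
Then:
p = -0.68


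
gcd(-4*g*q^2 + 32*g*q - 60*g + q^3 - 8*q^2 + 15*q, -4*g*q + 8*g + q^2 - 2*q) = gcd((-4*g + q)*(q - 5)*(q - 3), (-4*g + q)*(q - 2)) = -4*g + q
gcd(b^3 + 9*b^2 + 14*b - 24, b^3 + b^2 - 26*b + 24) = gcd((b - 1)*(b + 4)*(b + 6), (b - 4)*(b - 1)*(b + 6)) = b^2 + 5*b - 6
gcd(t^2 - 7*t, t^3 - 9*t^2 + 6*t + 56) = t - 7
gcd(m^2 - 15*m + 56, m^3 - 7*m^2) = m - 7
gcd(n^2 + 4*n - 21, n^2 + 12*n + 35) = n + 7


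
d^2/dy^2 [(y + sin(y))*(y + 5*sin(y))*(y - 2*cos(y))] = -6*y^2*sin(y) + 2*y^2*cos(y) + 8*y*sin(y) + 24*y*sin(2*y) + 24*y*cos(y) + 10*y*cos(2*y) + 6*y + 12*sin(y) + 10*sin(2*y) - 3*cos(y)/2 - 24*cos(2*y) - 45*cos(3*y)/2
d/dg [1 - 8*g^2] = -16*g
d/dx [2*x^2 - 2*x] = 4*x - 2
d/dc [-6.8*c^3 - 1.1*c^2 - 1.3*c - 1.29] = -20.4*c^2 - 2.2*c - 1.3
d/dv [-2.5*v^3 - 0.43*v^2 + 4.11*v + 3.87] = -7.5*v^2 - 0.86*v + 4.11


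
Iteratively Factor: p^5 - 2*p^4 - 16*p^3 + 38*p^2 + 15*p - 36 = (p - 3)*(p^4 + p^3 - 13*p^2 - p + 12) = (p - 3)*(p + 4)*(p^3 - 3*p^2 - p + 3) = (p - 3)*(p + 1)*(p + 4)*(p^2 - 4*p + 3) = (p - 3)*(p - 1)*(p + 1)*(p + 4)*(p - 3)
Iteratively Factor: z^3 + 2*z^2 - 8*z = (z - 2)*(z^2 + 4*z) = (z - 2)*(z + 4)*(z)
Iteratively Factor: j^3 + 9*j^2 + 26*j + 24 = (j + 3)*(j^2 + 6*j + 8) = (j + 3)*(j + 4)*(j + 2)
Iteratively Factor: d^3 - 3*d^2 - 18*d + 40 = (d - 2)*(d^2 - d - 20) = (d - 5)*(d - 2)*(d + 4)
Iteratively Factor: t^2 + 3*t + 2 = (t + 2)*(t + 1)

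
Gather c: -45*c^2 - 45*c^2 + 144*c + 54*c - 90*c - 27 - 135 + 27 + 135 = -90*c^2 + 108*c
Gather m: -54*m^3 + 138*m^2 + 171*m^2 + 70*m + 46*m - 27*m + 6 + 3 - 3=-54*m^3 + 309*m^2 + 89*m + 6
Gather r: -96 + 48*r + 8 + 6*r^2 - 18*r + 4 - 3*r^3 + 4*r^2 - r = -3*r^3 + 10*r^2 + 29*r - 84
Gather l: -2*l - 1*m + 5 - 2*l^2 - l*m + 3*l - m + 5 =-2*l^2 + l*(1 - m) - 2*m + 10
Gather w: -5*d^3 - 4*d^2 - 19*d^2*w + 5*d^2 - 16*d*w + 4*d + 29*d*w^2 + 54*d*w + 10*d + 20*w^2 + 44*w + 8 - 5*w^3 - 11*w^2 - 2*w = -5*d^3 + d^2 + 14*d - 5*w^3 + w^2*(29*d + 9) + w*(-19*d^2 + 38*d + 42) + 8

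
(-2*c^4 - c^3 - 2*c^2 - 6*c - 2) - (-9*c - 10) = -2*c^4 - c^3 - 2*c^2 + 3*c + 8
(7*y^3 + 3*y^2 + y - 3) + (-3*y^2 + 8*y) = 7*y^3 + 9*y - 3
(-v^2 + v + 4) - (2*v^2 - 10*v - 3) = -3*v^2 + 11*v + 7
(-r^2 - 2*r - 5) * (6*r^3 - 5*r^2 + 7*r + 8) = -6*r^5 - 7*r^4 - 27*r^3 + 3*r^2 - 51*r - 40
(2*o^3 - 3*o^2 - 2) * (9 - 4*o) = -8*o^4 + 30*o^3 - 27*o^2 + 8*o - 18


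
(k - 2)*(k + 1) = k^2 - k - 2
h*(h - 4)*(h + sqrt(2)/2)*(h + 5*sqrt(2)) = h^4 - 4*h^3 + 11*sqrt(2)*h^3/2 - 22*sqrt(2)*h^2 + 5*h^2 - 20*h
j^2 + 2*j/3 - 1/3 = (j - 1/3)*(j + 1)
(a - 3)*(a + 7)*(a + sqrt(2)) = a^3 + sqrt(2)*a^2 + 4*a^2 - 21*a + 4*sqrt(2)*a - 21*sqrt(2)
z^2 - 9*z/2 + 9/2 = (z - 3)*(z - 3/2)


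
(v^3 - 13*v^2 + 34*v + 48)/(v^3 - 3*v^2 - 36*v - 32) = (v - 6)/(v + 4)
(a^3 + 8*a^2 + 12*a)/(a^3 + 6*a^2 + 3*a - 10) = a*(a + 6)/(a^2 + 4*a - 5)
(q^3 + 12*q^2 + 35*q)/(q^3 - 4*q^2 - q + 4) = q*(q^2 + 12*q + 35)/(q^3 - 4*q^2 - q + 4)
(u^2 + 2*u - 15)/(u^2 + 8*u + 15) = (u - 3)/(u + 3)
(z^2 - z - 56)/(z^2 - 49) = (z - 8)/(z - 7)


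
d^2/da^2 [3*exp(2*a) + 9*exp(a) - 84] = (12*exp(a) + 9)*exp(a)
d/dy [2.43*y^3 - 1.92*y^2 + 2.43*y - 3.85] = 7.29*y^2 - 3.84*y + 2.43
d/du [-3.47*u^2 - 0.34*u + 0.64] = -6.94*u - 0.34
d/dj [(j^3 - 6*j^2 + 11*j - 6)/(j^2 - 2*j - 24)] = (j^4 - 4*j^3 - 71*j^2 + 300*j - 276)/(j^4 - 4*j^3 - 44*j^2 + 96*j + 576)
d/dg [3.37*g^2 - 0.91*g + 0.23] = 6.74*g - 0.91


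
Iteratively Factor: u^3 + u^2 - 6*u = (u - 2)*(u^2 + 3*u) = u*(u - 2)*(u + 3)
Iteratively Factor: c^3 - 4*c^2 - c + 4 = (c - 1)*(c^2 - 3*c - 4) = (c - 1)*(c + 1)*(c - 4)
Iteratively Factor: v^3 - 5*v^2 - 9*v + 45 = (v + 3)*(v^2 - 8*v + 15) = (v - 3)*(v + 3)*(v - 5)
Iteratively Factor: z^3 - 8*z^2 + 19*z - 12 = (z - 3)*(z^2 - 5*z + 4) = (z - 3)*(z - 1)*(z - 4)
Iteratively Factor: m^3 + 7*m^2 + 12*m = (m + 4)*(m^2 + 3*m) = m*(m + 4)*(m + 3)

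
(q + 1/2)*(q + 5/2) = q^2 + 3*q + 5/4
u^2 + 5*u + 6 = (u + 2)*(u + 3)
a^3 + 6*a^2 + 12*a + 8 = (a + 2)^3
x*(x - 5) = x^2 - 5*x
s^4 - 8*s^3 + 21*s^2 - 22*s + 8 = (s - 4)*(s - 2)*(s - 1)^2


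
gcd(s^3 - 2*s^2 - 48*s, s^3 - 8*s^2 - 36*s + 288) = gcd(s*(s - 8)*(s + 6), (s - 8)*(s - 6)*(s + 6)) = s^2 - 2*s - 48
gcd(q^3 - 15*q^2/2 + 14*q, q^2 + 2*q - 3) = 1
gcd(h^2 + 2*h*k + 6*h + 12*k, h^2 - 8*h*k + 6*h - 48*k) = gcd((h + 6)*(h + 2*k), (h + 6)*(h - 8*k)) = h + 6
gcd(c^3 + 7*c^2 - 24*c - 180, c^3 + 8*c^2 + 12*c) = c + 6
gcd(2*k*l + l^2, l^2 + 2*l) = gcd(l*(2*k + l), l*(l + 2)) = l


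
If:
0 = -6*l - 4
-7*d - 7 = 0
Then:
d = -1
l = -2/3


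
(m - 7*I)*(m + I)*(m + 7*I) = m^3 + I*m^2 + 49*m + 49*I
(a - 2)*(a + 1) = a^2 - a - 2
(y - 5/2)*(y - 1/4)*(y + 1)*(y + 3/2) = y^4 - y^3/4 - 19*y^2/4 - 41*y/16 + 15/16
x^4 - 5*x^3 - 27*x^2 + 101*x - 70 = (x - 7)*(x - 2)*(x - 1)*(x + 5)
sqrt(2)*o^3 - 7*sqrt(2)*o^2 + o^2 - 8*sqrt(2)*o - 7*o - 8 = (o - 8)*(o + 1)*(sqrt(2)*o + 1)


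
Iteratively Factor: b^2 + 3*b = (b + 3)*(b)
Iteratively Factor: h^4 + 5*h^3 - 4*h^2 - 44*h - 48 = (h + 4)*(h^3 + h^2 - 8*h - 12) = (h + 2)*(h + 4)*(h^2 - h - 6) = (h + 2)^2*(h + 4)*(h - 3)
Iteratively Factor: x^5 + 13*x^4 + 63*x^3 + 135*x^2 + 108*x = (x)*(x^4 + 13*x^3 + 63*x^2 + 135*x + 108) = x*(x + 3)*(x^3 + 10*x^2 + 33*x + 36) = x*(x + 3)^2*(x^2 + 7*x + 12) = x*(x + 3)^3*(x + 4)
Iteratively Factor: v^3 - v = (v + 1)*(v^2 - v) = (v - 1)*(v + 1)*(v)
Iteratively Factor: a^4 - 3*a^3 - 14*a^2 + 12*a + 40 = (a - 2)*(a^3 - a^2 - 16*a - 20) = (a - 2)*(a + 2)*(a^2 - 3*a - 10) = (a - 2)*(a + 2)^2*(a - 5)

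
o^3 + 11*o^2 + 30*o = o*(o + 5)*(o + 6)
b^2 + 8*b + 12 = (b + 2)*(b + 6)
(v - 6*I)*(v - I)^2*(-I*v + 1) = -I*v^4 - 7*v^3 + 5*I*v^2 - 7*v + 6*I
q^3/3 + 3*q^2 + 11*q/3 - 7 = (q/3 + 1)*(q - 1)*(q + 7)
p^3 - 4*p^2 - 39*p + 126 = (p - 7)*(p - 3)*(p + 6)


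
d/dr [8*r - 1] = 8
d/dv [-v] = -1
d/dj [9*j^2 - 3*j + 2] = 18*j - 3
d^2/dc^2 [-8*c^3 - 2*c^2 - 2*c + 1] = -48*c - 4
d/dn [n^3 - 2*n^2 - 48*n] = 3*n^2 - 4*n - 48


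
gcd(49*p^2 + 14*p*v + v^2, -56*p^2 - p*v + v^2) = 7*p + v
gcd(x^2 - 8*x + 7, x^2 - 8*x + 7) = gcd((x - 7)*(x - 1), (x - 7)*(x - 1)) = x^2 - 8*x + 7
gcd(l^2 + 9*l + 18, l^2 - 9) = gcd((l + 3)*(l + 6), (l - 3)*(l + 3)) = l + 3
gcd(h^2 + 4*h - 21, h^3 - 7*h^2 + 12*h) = h - 3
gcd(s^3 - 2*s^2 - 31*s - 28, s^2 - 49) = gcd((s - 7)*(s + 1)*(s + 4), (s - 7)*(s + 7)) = s - 7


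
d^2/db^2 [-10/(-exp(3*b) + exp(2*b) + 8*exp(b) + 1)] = 10*((-9*exp(2*b) + 4*exp(b) + 8)*(-exp(3*b) + exp(2*b) + 8*exp(b) + 1) - 2*(-3*exp(2*b) + 2*exp(b) + 8)^2*exp(b))*exp(b)/(-exp(3*b) + exp(2*b) + 8*exp(b) + 1)^3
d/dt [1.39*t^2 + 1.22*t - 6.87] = 2.78*t + 1.22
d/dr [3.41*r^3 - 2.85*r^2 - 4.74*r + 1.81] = 10.23*r^2 - 5.7*r - 4.74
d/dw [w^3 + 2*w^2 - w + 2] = 3*w^2 + 4*w - 1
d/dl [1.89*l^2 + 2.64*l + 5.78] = 3.78*l + 2.64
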